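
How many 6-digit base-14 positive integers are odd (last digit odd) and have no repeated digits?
Last∈{1,3,5,7,9,11,13}. Last=0: 0. Last nonzero: 7×12×P(12,4) = 997920. Total = 997920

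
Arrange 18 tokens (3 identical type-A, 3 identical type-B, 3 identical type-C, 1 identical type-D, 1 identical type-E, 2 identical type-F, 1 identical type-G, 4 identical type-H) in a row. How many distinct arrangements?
18! / (3! × 3! × 3! × 1! × 1! × 2! × 1! × 4!) = 617512896000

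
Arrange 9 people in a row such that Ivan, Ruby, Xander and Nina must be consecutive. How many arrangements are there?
Treat the 4 as one block: (9-4+1)! × 4! = 720 × 24 = 17280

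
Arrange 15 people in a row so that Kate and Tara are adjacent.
Treat as block: (15-1)! × 2! = 87178291200 × 2 = 174356582400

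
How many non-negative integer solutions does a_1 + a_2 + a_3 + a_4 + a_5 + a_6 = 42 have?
C(42+6-1, 6-1) = C(47, 5) = 1533939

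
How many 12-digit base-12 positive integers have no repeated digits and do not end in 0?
Last digit: 11 nonzero choices. First digit: 10 (nonzero, ≠last). Middle 10: P(10,10) = 3628800. Total = 399168000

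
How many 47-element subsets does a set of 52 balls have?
C(52,47) = 52!/(47!×5!) = 2598960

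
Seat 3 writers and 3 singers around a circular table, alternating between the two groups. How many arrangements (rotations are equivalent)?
Fix one of the writers: (3-1)! ways for the remaining writers, × 3! ways for the singers = 2 × 6 = 12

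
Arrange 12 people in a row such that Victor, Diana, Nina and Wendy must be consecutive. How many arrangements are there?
Treat the 4 as one block: (12-4+1)! × 4! = 362880 × 24 = 8709120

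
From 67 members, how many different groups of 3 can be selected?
C(67,3) = 67!/(3!×64!) = 47905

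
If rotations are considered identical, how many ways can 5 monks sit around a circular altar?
Circular: fix one position, arrange the rest. (5-1)! = 24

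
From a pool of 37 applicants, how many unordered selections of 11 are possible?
C(37,11) = 37!/(11!×26!) = 854992152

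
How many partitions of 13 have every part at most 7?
Let r_j(i) = number of partitions of i into parts ≤ j, for i = 0..13. r_1(i) = 1 for all i; r_j(i) = r_{j-1}(i) + r_j(i-j). Rows j = 2..7: ≤2: 1 1 2 2 3 3 4 4 5 5 6 6 7 7; ≤3: 1 1 2 3 4 5 7 8 10 12 14 16 19 21; ≤4: 1 1 2 3 5 6 9 11 15 18 23 27 34 39; ≤5: 1 1 2 3 5 7 10 13 18 23 30 37 47 57; ≤6: 1 1 2 3 5 7 11 14 20 26 35 44 58 71; ≤7: 1 1 2 3 5 7 11 15 21 28 38 49 65 82. r_7(13) = 82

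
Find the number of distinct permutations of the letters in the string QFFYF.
5! / (1! × 3! × 1!) = 20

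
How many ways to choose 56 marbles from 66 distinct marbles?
C(66,56) = 66!/(56!×10!) = 210980549208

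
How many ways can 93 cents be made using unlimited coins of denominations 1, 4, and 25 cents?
Coefficient of x^93 in 1/(1-x^1) · 1/(1-x^4) · 1/(1-x^25). Case on j = number of 25-cent coins (j = 0..3); remainder r = 93 - 25j is made from {1,4} in ⌊r/4⌋+1 ways. r = 93, 68, 43, 18 → 24 + 18 + 11 + 5 = 58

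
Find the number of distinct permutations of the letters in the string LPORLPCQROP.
11! / (2! × 2! × 1! × 2! × 1! × 3!) = 831600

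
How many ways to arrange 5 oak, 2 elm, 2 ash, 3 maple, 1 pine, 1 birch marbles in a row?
14! / (5! × 2! × 2! × 3! × 1! × 1!) = 30270240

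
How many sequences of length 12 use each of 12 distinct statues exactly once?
12! = 479001600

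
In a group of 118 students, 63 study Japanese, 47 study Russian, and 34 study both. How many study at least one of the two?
|A∪B| = |A| + |B| - |A∩B| = 63 + 47 - 34 = 76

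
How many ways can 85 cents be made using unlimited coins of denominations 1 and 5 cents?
Coefficient of x^85 in 1/(1-x^1) · 1/(1-x^5). Use j coins of 5 for j = 0..⌊85/5⌋ = 17, the rest in 1s: 17 + 1 = 18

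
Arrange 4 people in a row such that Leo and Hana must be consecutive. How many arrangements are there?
Treat the 2 as one block: (4-2+1)! × 2! = 6 × 2 = 12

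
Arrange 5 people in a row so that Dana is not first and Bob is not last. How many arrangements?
By inclusion-exclusion: 5! - 2×(5-1)! + (5-2)! = 120 - 48 + 6 = 78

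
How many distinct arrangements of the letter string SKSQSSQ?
7! / (2! × 4! × 1!) = 105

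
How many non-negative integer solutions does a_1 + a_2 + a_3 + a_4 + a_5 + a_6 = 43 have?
C(43+6-1, 6-1) = C(48, 5) = 1712304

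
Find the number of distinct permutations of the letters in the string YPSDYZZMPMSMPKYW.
16! / (1! × 3! × 2! × 1! × 3! × 2! × 3! × 1!) = 24216192000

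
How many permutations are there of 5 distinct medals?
5! = 120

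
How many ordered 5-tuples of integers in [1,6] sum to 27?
Coefficient of x^27 in (x + x² + ... + x^6)^5. By inclusion-exclusion on dice exceeding 6: Σ_j (-1)^j C(5,j)·C(27-1-6j, 4) = C(5,0)·C(26,4) - C(5,1)·C(20,4) + C(5,2)·C(14,4) - C(5,3)·C(8,4) = 1·14950 - 5·4845 + 10·1001 - 10·70 = 35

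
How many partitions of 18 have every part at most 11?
Let r_j(i) = number of partitions of i into parts ≤ j, for i = 0..18. r_1(i) = 1 for all i; r_j(i) = r_{j-1}(i) + r_j(i-j). Rows j = 2..11: ≤2: 1 1 2 2 3 3 4 4 5 5 6 6 7 7 8 8 9 9 10; ≤3: 1 1 2 3 4 5 7 8 10 12 14 16 19 21 24 27 30 33 37; ≤4: 1 1 2 3 5 6 9 11 15 18 23 27 34 39 47 54 64 72 84; ≤5: 1 1 2 3 5 7 10 13 18 23 30 37 47 57 70 84 101 119 141; ≤6: 1 1 2 3 5 7 11 14 20 26 35 44 58 71 90 110 136 163 199; ≤7: 1 1 2 3 5 7 11 15 21 28 38 49 65 82 105 131 164 201 248; ≤8: 1 1 2 3 5 7 11 15 22 29 40 52 70 89 116 146 186 230 288; ≤9: 1 1 2 3 5 7 11 15 22 30 41 54 73 94 123 157 201 252 318; ≤10: 1 1 2 3 5 7 11 15 22 30 42 55 75 97 128 164 212 267 340; ≤11: 1 1 2 3 5 7 11 15 22 30 42 56 76 99 131 169 219 278 355. r_11(18) = 355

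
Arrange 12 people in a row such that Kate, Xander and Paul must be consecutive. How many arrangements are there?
Treat the 3 as one block: (12-3+1)! × 3! = 3628800 × 6 = 21772800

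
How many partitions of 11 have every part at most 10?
Let r_j(i) = number of partitions of i into parts ≤ j, for i = 0..11. r_1(i) = 1 for all i; r_j(i) = r_{j-1}(i) + r_j(i-j). Rows j = 2..10: ≤2: 1 1 2 2 3 3 4 4 5 5 6 6; ≤3: 1 1 2 3 4 5 7 8 10 12 14 16; ≤4: 1 1 2 3 5 6 9 11 15 18 23 27; ≤5: 1 1 2 3 5 7 10 13 18 23 30 37; ≤6: 1 1 2 3 5 7 11 14 20 26 35 44; ≤7: 1 1 2 3 5 7 11 15 21 28 38 49; ≤8: 1 1 2 3 5 7 11 15 22 29 40 52; ≤9: 1 1 2 3 5 7 11 15 22 30 41 54; ≤10: 1 1 2 3 5 7 11 15 22 30 42 55. r_10(11) = 55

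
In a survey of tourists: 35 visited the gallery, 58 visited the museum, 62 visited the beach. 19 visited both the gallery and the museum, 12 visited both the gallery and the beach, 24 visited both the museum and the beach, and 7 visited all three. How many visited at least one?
|A∪B∪C| = 35+58+62-19-12-24+7 = 107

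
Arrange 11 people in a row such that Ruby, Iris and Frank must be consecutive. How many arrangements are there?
Treat the 3 as one block: (11-3+1)! × 3! = 362880 × 6 = 2177280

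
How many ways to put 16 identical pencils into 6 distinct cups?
C(16+6-1, 6-1) = C(21, 5) = 20349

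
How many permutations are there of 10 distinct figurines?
10! = 3628800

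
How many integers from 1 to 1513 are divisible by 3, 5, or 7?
⌊1513/3⌋+⌊1513/5⌋+⌊1513/7⌋ - ⌊1513/15⌋-⌊1513/21⌋-⌊1513/35⌋ + ⌊1513/105⌋ = 504+302+216 - 100-72-43 + 14 = 821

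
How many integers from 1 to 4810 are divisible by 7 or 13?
⌊4810/7⌋ + ⌊4810/13⌋ - ⌊4810/91⌋ = 687 + 370 - 52 = 1005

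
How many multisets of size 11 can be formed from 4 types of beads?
C(11+4-1, 4-1) = C(14, 3) = 364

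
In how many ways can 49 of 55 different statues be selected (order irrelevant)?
C(55,49) = 55!/(49!×6!) = 28989675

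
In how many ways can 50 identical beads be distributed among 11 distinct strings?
C(50+11-1, 11-1) = C(60, 10) = 75394027566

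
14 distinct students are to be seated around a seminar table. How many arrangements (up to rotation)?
Circular: fix one position, arrange the rest. (14-1)! = 6227020800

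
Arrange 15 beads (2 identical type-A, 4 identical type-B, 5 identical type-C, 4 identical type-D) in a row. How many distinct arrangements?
15! / (2! × 4! × 5! × 4!) = 9459450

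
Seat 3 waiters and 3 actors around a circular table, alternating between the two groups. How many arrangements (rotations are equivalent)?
Fix one of the waiters: (3-1)! ways for the remaining waiters, × 3! ways for the actors = 2 × 6 = 12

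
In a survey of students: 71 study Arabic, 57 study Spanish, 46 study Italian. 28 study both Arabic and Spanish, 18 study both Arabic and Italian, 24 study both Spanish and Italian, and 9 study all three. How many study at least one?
|A∪B∪C| = 71+57+46-28-18-24+9 = 113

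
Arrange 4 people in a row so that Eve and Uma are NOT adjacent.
Total - adjacent = 4! - (4-1)!×2 = 24 - 12 = 12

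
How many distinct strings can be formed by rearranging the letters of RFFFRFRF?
8! / (5! × 3!) = 56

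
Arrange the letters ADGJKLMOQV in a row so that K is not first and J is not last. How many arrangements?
By inclusion-exclusion: 10! - 2×(10-1)! + (10-2)! = 3628800 - 725760 + 40320 = 2943360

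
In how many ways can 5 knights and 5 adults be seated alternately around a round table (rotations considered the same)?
Fix one of the knights: (5-1)! ways for the remaining knights, × 5! ways for the adults = 24 × 120 = 2880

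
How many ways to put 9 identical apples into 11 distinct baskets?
C(9+11-1, 11-1) = C(19, 10) = 92378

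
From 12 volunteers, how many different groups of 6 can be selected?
C(12,6) = 12!/(6!×6!) = 924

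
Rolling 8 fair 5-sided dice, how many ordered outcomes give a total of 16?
Coefficient of x^16 in (x + x² + ... + x^5)^8. By inclusion-exclusion on dice exceeding 5: Σ_j (-1)^j C(8,j)·C(16-1-5j, 7) = C(8,0)·C(15,7) - C(8,1)·C(10,7) = 1·6435 - 8·120 = 5475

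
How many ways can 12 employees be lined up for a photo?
12! = 479001600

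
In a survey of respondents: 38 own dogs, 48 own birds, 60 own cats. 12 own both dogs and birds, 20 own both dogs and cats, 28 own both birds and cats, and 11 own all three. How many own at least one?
|A∪B∪C| = 38+48+60-12-20-28+11 = 97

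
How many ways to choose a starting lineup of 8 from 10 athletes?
C(10,8) = 10!/(8!×2!) = 45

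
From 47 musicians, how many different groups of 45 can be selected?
C(47,45) = 47!/(45!×2!) = 1081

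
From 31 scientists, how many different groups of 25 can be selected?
C(31,25) = 31!/(25!×6!) = 736281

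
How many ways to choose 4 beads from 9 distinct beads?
C(9,4) = 9!/(4!×5!) = 126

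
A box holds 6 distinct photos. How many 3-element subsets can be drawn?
C(6,3) = 6!/(3!×3!) = 20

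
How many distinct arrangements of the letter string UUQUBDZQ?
8! / (3! × 1! × 2! × 1! × 1!) = 3360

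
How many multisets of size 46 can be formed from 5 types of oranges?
C(46+5-1, 5-1) = C(50, 4) = 230300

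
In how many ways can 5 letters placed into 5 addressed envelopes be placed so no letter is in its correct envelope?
!5 = Σ_{j=0}^{5} (-1)^j·5!/j! = 120 - 120 + 60 - 20 + 5 - 1 = 44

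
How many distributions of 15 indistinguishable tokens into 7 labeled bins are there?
C(15+7-1, 7-1) = C(21, 6) = 54264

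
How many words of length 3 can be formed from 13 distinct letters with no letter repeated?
P(13,3) = 13!/(13-3)! = 1716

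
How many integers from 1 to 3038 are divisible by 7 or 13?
⌊3038/7⌋ + ⌊3038/13⌋ - ⌊3038/91⌋ = 434 + 233 - 33 = 634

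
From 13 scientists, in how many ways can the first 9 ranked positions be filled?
P(13,9) = 13!/(13-9)! = 259459200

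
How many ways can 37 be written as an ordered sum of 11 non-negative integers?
C(37+11-1, 11-1) = C(47, 10) = 5178066751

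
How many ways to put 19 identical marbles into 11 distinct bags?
C(19+11-1, 11-1) = C(29, 10) = 20030010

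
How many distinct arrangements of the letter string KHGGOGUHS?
9! / (1! × 1! × 3! × 1! × 1! × 2!) = 30240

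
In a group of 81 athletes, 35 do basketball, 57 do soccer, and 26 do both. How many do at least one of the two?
|A∪B| = |A| + |B| - |A∩B| = 35 + 57 - 26 = 66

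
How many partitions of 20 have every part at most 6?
Let r_j(i) = number of partitions of i into parts ≤ j, for i = 0..20. r_1(i) = 1 for all i; r_j(i) = r_{j-1}(i) + r_j(i-j). Rows j = 2..6: ≤2: 1 1 2 2 3 3 4 4 5 5 6 6 7 7 8 8 9 9 10 10 11; ≤3: 1 1 2 3 4 5 7 8 10 12 14 16 19 21 24 27 30 33 37 40 44; ≤4: 1 1 2 3 5 6 9 11 15 18 23 27 34 39 47 54 64 72 84 94 108; ≤5: 1 1 2 3 5 7 10 13 18 23 30 37 47 57 70 84 101 119 141 164 192; ≤6: 1 1 2 3 5 7 11 14 20 26 35 44 58 71 90 110 136 163 199 235 282. r_6(20) = 282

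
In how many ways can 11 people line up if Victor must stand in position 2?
Fix one position: (11-1)! = 3628800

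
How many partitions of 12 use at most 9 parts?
By conjugation, equals partitions of 12 into parts ≤ 9. Let r_j(i) = number of partitions of i into parts ≤ j, for i = 0..12. r_1(i) = 1 for all i; r_j(i) = r_{j-1}(i) + r_j(i-j). Rows j = 2..9: ≤2: 1 1 2 2 3 3 4 4 5 5 6 6 7; ≤3: 1 1 2 3 4 5 7 8 10 12 14 16 19; ≤4: 1 1 2 3 5 6 9 11 15 18 23 27 34; ≤5: 1 1 2 3 5 7 10 13 18 23 30 37 47; ≤6: 1 1 2 3 5 7 11 14 20 26 35 44 58; ≤7: 1 1 2 3 5 7 11 15 21 28 38 49 65; ≤8: 1 1 2 3 5 7 11 15 22 29 40 52 70; ≤9: 1 1 2 3 5 7 11 15 22 30 41 54 73. r_9(12) = 73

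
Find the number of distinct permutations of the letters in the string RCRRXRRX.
8! / (5! × 1! × 2!) = 168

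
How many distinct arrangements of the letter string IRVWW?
5! / (1! × 1! × 1! × 2!) = 60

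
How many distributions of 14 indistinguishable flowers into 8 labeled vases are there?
C(14+8-1, 8-1) = C(21, 7) = 116280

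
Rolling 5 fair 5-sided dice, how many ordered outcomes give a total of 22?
Coefficient of x^22 in (x + x² + ... + x^5)^5. By inclusion-exclusion on dice exceeding 5: Σ_j (-1)^j C(5,j)·C(22-1-5j, 4) = C(5,0)·C(21,4) - C(5,1)·C(16,4) + C(5,2)·C(11,4) - C(5,3)·C(6,4) = 1·5985 - 5·1820 + 10·330 - 10·15 = 35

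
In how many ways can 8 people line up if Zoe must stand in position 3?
Fix one position: (8-1)! = 5040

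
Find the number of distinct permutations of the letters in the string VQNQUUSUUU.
10! / (1! × 2! × 5! × 1! × 1!) = 15120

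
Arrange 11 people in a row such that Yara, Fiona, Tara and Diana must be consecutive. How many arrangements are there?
Treat the 4 as one block: (11-4+1)! × 4! = 40320 × 24 = 967680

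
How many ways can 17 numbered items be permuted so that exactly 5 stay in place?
Choose the 5 fixed points C(17,5) = 6188, derange the rest: !12 = Σ_{j=0}^{12} (-1)^j·12!/j! = 479001600 - 479001600 + 239500800 - 79833600 + 19958400 - 3991680 + 665280 - 95040 + 11880 - 1320 + 132 - 12 + 1 = 176214841. Product = 6188 × 176214841 = 1090417436108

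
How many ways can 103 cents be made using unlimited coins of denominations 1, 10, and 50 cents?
Coefficient of x^103 in 1/(1-x^1) · 1/(1-x^10) · 1/(1-x^50). Case on j = number of 50-cent coins (j = 0..2); remainder r = 103 - 50j is made from {1,10} in ⌊r/10⌋+1 ways. r = 103, 53, 3 → 11 + 6 + 1 = 18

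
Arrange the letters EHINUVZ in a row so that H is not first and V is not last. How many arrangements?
By inclusion-exclusion: 7! - 2×(7-1)! + (7-2)! = 5040 - 1440 + 120 = 3720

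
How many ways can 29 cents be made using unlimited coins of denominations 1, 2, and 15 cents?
Coefficient of x^29 in 1/(1-x^1) · 1/(1-x^2) · 1/(1-x^15). Case on j = number of 15-cent coins (j = 0..1); remainder r = 29 - 15j is made from {1,2} in ⌊r/2⌋+1 ways. r = 29, 14 → 15 + 8 = 23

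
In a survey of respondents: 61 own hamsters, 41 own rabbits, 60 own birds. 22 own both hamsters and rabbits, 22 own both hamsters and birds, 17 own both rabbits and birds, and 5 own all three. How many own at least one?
|A∪B∪C| = 61+41+60-22-22-17+5 = 106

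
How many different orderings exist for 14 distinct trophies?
14! = 87178291200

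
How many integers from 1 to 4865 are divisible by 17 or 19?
⌊4865/17⌋ + ⌊4865/19⌋ - ⌊4865/323⌋ = 286 + 256 - 15 = 527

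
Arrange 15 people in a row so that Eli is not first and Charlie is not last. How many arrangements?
By inclusion-exclusion: 15! - 2×(15-1)! + (15-2)! = 1307674368000 - 174356582400 + 6227020800 = 1139544806400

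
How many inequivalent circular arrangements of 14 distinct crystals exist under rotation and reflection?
(14-1)!/2 = 6227020800/2 = 3113510400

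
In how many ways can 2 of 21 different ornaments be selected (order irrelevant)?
C(21,2) = 21!/(2!×19!) = 210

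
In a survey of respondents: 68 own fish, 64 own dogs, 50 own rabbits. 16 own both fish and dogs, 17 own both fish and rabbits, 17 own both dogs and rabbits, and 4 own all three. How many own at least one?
|A∪B∪C| = 68+64+50-16-17-17+4 = 136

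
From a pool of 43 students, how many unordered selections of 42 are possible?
C(43,42) = 43!/(42!×1!) = 43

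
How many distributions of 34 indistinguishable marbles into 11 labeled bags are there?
C(34+11-1, 11-1) = C(44, 10) = 2481256778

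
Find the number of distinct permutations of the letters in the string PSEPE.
5! / (1! × 2! × 2!) = 30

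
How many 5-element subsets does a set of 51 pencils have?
C(51,5) = 51!/(5!×46!) = 2349060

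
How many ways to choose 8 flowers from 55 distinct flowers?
C(55,8) = 55!/(8!×47!) = 1217566350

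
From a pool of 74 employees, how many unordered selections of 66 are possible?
C(74,66) = 74!/(66!×8!) = 15071474661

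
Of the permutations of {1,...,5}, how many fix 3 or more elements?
Exactly j fixed points: C(5,j)·!(5-j); sum over j ≥ 3 (derangement numbers via !m = (m-1)·(!(m-1) + !(m-2)): !0..!2 = 1, 0, 1). Σ_{j=3}^{5} C(5,j)·!(5-j) = C(5,3)·!2 + C(5,4)·!1 + C(5,5)·!0 = 10·1 + 5·0 + 1·1 = 11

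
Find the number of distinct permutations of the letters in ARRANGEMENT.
11! / (2! × 2! × 2! × 1! × 2! × 1! × 1!) = 2494800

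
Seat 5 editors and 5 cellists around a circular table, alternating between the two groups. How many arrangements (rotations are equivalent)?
Fix one of the editors: (5-1)! ways for the remaining editors, × 5! ways for the cellists = 24 × 120 = 2880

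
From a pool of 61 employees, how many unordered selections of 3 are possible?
C(61,3) = 61!/(3!×58!) = 35990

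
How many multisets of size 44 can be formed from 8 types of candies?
C(44+8-1, 8-1) = C(51, 7) = 115775100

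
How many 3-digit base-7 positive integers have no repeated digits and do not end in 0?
Last digit: 6 nonzero choices. First digit: 5 (nonzero, ≠last). Middle 1: P(5,1) = 5. Total = 150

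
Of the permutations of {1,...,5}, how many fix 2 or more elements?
Exactly j fixed points: C(5,j)·!(5-j); sum over j ≥ 2 (derangement numbers via !m = (m-1)·(!(m-1) + !(m-2)): !0..!3 = 1, 0, 1, 2). Σ_{j=2}^{5} C(5,j)·!(5-j) = C(5,2)·!3 + C(5,3)·!2 + C(5,4)·!1 + C(5,5)·!0 = 10·2 + 10·1 + 5·0 + 1·1 = 31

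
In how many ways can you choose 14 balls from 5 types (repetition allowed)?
C(14+5-1, 5-1) = C(18, 4) = 3060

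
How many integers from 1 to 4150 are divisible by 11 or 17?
⌊4150/11⌋ + ⌊4150/17⌋ - ⌊4150/187⌋ = 377 + 244 - 22 = 599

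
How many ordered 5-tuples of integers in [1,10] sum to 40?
Coefficient of x^40 in (x + x² + ... + x^10)^5. By inclusion-exclusion on dice exceeding 10: Σ_j (-1)^j C(5,j)·C(40-1-10j, 4) = C(5,0)·C(39,4) - C(5,1)·C(29,4) + C(5,2)·C(19,4) - C(5,3)·C(9,4) = 1·82251 - 5·23751 + 10·3876 - 10·126 = 996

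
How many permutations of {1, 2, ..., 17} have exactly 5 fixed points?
Choose the 5 fixed points C(17,5) = 6188, derange the rest: !12 = Σ_{j=0}^{12} (-1)^j·12!/j! = 479001600 - 479001600 + 239500800 - 79833600 + 19958400 - 3991680 + 665280 - 95040 + 11880 - 1320 + 132 - 12 + 1 = 176214841. Product = 6188 × 176214841 = 1090417436108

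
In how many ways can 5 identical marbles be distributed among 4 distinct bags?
C(5+4-1, 4-1) = C(8, 3) = 56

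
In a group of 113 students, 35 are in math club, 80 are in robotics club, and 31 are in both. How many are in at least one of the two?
|A∪B| = |A| + |B| - |A∩B| = 35 + 80 - 31 = 84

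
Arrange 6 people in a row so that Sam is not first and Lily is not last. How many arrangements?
By inclusion-exclusion: 6! - 2×(6-1)! + (6-2)! = 720 - 240 + 24 = 504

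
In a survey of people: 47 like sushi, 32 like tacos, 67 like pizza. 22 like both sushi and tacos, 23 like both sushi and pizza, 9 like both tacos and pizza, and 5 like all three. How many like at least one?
|A∪B∪C| = 47+32+67-22-23-9+5 = 97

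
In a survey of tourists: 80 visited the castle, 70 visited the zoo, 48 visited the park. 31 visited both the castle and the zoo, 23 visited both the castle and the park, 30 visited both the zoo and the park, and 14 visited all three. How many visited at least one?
|A∪B∪C| = 80+70+48-31-23-30+14 = 128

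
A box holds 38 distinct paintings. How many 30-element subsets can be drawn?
C(38,30) = 38!/(30!×8!) = 48903492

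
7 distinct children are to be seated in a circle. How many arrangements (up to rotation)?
Circular: fix one position, arrange the rest. (7-1)! = 720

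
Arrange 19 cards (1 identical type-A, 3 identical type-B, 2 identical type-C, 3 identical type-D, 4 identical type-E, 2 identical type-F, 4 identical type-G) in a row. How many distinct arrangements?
19! / (1! × 3! × 2! × 3! × 4! × 2! × 4!) = 1466593128000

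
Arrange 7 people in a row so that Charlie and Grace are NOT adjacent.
Total - adjacent = 7! - (7-1)!×2 = 5040 - 1440 = 3600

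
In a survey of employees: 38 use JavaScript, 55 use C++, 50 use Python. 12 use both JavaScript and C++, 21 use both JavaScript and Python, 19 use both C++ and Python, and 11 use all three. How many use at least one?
|A∪B∪C| = 38+55+50-12-21-19+11 = 102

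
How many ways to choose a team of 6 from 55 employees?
C(55,6) = 55!/(6!×49!) = 28989675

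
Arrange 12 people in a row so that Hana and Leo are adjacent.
Treat as block: (12-1)! × 2! = 39916800 × 2 = 79833600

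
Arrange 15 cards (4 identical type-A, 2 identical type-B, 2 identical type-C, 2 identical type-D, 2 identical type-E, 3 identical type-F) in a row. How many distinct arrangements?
15! / (4! × 2! × 2! × 2! × 2! × 3!) = 567567000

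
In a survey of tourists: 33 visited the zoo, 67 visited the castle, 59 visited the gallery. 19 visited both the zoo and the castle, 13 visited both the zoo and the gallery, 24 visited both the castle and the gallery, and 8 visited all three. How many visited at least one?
|A∪B∪C| = 33+67+59-19-13-24+8 = 111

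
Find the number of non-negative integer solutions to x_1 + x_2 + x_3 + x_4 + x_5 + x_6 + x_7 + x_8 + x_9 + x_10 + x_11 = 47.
C(47+11-1, 11-1) = C(57, 10) = 43183019880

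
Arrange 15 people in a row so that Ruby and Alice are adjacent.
Treat as block: (15-1)! × 2! = 87178291200 × 2 = 174356582400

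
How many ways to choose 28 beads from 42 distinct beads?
C(42,28) = 42!/(28!×14!) = 52860229080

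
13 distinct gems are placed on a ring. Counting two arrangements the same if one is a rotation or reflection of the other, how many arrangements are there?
(13-1)!/2 = 479001600/2 = 239500800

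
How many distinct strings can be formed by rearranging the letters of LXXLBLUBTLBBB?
13! / (1! × 4! × 2! × 5! × 1!) = 1081080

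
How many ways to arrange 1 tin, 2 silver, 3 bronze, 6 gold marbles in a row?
12! / (1! × 2! × 3! × 6!) = 55440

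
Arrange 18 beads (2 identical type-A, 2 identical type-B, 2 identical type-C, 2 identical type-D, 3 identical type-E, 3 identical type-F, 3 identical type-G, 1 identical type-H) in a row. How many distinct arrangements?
18! / (2! × 2! × 2! × 2! × 3! × 3! × 3! × 1!) = 1852538688000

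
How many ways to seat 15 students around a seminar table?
Circular: fix one position, arrange the rest. (15-1)! = 87178291200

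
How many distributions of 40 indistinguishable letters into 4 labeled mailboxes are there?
C(40+4-1, 4-1) = C(43, 3) = 12341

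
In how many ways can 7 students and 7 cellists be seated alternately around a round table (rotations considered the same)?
Fix one of the students: (7-1)! ways for the remaining students, × 7! ways for the cellists = 720 × 5040 = 3628800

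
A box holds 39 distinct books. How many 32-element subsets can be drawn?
C(39,32) = 39!/(32!×7!) = 15380937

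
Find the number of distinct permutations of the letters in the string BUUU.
4! / (3! × 1!) = 4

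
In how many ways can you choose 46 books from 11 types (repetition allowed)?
C(46+11-1, 11-1) = C(56, 10) = 35607051480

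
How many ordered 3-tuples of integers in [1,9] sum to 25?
Coefficient of x^25 in (x + x² + ... + x^9)^3. By inclusion-exclusion on dice exceeding 9: Σ_j (-1)^j C(3,j)·C(25-1-9j, 2) = C(3,0)·C(24,2) - C(3,1)·C(15,2) + C(3,2)·C(6,2) = 1·276 - 3·105 + 3·15 = 6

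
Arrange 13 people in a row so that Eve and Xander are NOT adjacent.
Total - adjacent = 13! - (13-1)!×2 = 6227020800 - 958003200 = 5269017600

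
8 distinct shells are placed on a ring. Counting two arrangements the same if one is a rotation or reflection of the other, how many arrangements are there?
(8-1)!/2 = 5040/2 = 2520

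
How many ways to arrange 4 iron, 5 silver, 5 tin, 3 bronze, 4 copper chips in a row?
21! / (4! × 5! × 5! × 3! × 4!) = 1026615189600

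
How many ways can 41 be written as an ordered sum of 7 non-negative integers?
C(41+7-1, 7-1) = C(47, 6) = 10737573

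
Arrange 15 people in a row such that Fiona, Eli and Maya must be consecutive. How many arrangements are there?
Treat the 3 as one block: (15-3+1)! × 3! = 6227020800 × 6 = 37362124800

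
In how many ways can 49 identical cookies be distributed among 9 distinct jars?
C(49+9-1, 9-1) = C(57, 8) = 1652411475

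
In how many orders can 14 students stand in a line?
14! = 87178291200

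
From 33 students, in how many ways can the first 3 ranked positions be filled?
P(33,3) = 33!/(33-3)! = 32736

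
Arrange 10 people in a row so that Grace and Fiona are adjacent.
Treat as block: (10-1)! × 2! = 362880 × 2 = 725760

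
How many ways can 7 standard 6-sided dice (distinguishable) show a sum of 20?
Coefficient of x^20 in (x + x² + ... + x^6)^7. By inclusion-exclusion on dice exceeding 6: Σ_j (-1)^j C(7,j)·C(20-1-6j, 6) = C(7,0)·C(19,6) - C(7,1)·C(13,6) + C(7,2)·C(7,6) = 1·27132 - 7·1716 + 21·7 = 15267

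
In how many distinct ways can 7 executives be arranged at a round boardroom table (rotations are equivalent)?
Circular: fix one position, arrange the rest. (7-1)! = 720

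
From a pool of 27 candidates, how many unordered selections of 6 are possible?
C(27,6) = 27!/(6!×21!) = 296010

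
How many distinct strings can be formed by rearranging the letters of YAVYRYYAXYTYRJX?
15! / (6! × 2! × 1! × 2! × 2! × 1! × 1!) = 227026800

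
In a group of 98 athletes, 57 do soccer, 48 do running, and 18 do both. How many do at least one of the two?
|A∪B| = |A| + |B| - |A∩B| = 57 + 48 - 18 = 87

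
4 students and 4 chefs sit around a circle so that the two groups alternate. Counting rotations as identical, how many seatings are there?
Fix one of the students: (4-1)! ways for the remaining students, × 4! ways for the chefs = 6 × 24 = 144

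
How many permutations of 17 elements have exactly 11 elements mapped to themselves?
Choose the 11 fixed points C(17,11) = 12376, derange the rest: !6 = Σ_{j=0}^{6} (-1)^j·6!/j! = 720 - 720 + 360 - 120 + 30 - 6 + 1 = 265. Product = 12376 × 265 = 3279640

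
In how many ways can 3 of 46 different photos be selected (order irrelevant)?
C(46,3) = 46!/(3!×43!) = 15180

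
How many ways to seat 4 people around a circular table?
Circular: fix one position, arrange the rest. (4-1)! = 6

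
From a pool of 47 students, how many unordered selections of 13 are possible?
C(47,13) = 47!/(13!×34!) = 140676848445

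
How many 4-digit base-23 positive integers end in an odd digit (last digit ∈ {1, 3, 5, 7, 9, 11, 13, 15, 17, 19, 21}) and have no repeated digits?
Last∈{1,3,5,7,9,11,13,15,17,19,21}. Last=0: 0. Last nonzero: 11×21×P(21,2) = 97020. Total = 97020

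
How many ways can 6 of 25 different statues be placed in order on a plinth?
P(25,6) = 25!/(25-6)! = 127512000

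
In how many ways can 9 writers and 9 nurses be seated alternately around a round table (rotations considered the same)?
Fix one of the writers: (9-1)! ways for the remaining writers, × 9! ways for the nurses = 40320 × 362880 = 14631321600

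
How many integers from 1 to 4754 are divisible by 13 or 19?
⌊4754/13⌋ + ⌊4754/19⌋ - ⌊4754/247⌋ = 365 + 250 - 19 = 596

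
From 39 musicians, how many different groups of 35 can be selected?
C(39,35) = 39!/(35!×4!) = 82251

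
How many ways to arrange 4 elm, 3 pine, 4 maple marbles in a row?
11! / (4! × 3! × 4!) = 11550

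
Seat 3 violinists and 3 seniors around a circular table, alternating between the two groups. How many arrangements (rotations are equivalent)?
Fix one of the violinists: (3-1)! ways for the remaining violinists, × 3! ways for the seniors = 2 × 6 = 12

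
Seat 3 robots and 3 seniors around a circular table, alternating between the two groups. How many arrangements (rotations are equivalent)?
Fix one of the robots: (3-1)! ways for the remaining robots, × 3! ways for the seniors = 2 × 6 = 12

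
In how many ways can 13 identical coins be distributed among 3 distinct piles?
C(13+3-1, 3-1) = C(15, 2) = 105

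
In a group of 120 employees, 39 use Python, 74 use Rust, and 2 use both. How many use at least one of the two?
|A∪B| = |A| + |B| - |A∩B| = 39 + 74 - 2 = 111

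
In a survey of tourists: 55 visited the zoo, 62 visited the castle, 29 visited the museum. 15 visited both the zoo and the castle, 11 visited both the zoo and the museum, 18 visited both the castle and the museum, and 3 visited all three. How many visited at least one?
|A∪B∪C| = 55+62+29-15-11-18+3 = 105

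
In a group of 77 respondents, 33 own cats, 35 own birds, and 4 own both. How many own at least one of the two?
|A∪B| = |A| + |B| - |A∩B| = 33 + 35 - 4 = 64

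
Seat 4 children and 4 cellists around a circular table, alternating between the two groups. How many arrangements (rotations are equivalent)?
Fix one of the children: (4-1)! ways for the remaining children, × 4! ways for the cellists = 6 × 24 = 144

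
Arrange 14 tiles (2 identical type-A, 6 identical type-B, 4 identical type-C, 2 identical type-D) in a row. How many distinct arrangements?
14! / (2! × 6! × 4! × 2!) = 1261260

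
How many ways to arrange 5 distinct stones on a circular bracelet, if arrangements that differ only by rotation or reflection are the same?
(5-1)!/2 = 24/2 = 12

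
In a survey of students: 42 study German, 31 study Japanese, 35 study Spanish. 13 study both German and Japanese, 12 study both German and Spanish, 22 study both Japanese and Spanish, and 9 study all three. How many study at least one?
|A∪B∪C| = 42+31+35-13-12-22+9 = 70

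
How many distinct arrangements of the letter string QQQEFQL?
7! / (1! × 4! × 1! × 1!) = 210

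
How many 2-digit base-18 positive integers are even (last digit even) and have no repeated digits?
Last∈{0,2,4,6,8,10,12,14,16}. Last=0: 17. Last nonzero: 8×16×P(16,0) = 128. Total = 145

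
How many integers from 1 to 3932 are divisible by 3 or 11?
⌊3932/3⌋ + ⌊3932/11⌋ - ⌊3932/33⌋ = 1310 + 357 - 119 = 1548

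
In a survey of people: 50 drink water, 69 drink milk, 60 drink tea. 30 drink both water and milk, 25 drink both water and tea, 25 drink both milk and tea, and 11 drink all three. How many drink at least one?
|A∪B∪C| = 50+69+60-30-25-25+11 = 110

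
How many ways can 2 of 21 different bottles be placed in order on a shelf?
P(21,2) = 21!/(21-2)! = 420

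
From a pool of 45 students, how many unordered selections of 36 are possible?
C(45,36) = 45!/(36!×9!) = 886163135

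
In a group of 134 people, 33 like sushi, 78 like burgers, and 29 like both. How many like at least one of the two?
|A∪B| = |A| + |B| - |A∩B| = 33 + 78 - 29 = 82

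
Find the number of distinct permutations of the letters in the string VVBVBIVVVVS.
11! / (1! × 7! × 1! × 2!) = 3960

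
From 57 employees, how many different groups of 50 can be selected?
C(57,50) = 57!/(50!×7!) = 264385836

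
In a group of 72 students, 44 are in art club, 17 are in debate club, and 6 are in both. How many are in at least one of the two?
|A∪B| = |A| + |B| - |A∩B| = 44 + 17 - 6 = 55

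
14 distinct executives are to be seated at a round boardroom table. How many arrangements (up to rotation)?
Circular: fix one position, arrange the rest. (14-1)! = 6227020800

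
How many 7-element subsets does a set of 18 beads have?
C(18,7) = 18!/(7!×11!) = 31824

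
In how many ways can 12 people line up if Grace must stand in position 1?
Fix one position: (12-1)! = 39916800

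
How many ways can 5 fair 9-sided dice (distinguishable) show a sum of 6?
Coefficient of x^6 in (x + x² + ... + x^9)^5. By inclusion-exclusion on dice exceeding 9: Σ_j (-1)^j C(5,j)·C(6-1-9j, 4) = C(5,0)·C(5,4) = 1·5 = 5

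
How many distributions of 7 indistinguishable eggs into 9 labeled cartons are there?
C(7+9-1, 9-1) = C(15, 8) = 6435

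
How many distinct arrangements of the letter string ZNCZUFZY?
8! / (1! × 1! × 1! × 3! × 1! × 1!) = 6720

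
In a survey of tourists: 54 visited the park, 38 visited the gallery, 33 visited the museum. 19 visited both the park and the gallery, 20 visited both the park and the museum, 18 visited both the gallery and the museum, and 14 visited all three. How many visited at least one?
|A∪B∪C| = 54+38+33-19-20-18+14 = 82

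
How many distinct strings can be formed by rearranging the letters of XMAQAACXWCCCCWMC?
16! / (2! × 2! × 2! × 6! × 1! × 3!) = 605404800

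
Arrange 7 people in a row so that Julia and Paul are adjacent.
Treat as block: (7-1)! × 2! = 720 × 2 = 1440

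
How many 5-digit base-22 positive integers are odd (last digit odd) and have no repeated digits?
Last∈{1,3,5,7,9,11,13,15,17,19,21}. Last=0: 0. Last nonzero: 11×20×P(20,3) = 1504800. Total = 1504800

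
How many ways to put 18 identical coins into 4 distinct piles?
C(18+4-1, 4-1) = C(21, 3) = 1330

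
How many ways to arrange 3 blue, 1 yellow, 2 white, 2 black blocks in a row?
8! / (3! × 1! × 2! × 2!) = 1680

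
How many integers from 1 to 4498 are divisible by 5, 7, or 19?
⌊4498/5⌋+⌊4498/7⌋+⌊4498/19⌋ - ⌊4498/35⌋-⌊4498/95⌋-⌊4498/133⌋ + ⌊4498/665⌋ = 899+642+236 - 128-47-33 + 6 = 1575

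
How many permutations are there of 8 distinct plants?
8! = 40320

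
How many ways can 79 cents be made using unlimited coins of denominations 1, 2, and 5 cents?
Coefficient of x^79 in 1/(1-x^1) · 1/(1-x^2) · 1/(1-x^5). Case on j = number of 5-cent coins (j = 0..15); remainder r = 79 - 5j is made from {1,2} in ⌊r/2⌋+1 ways. r = 79, 74, 69, 64, 59, 54, 49, 44, 39, 34, 29, 24, 19, 14, 9, 4 → 40 + 38 + 35 + 33 + 30 + 28 + 25 + 23 + 20 + 18 + 15 + 13 + 10 + 8 + 5 + 3 = 344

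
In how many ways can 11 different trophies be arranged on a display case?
11! = 39916800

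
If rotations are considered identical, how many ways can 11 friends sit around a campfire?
Circular: fix one position, arrange the rest. (11-1)! = 3628800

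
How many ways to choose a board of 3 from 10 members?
C(10,3) = 10!/(3!×7!) = 120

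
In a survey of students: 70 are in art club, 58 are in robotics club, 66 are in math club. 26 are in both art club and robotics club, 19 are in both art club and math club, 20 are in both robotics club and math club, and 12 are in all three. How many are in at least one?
|A∪B∪C| = 70+58+66-26-19-20+12 = 141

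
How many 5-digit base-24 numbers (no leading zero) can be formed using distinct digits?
First digit: 23 choices (nonzero). Then descending: 23 × 23 × 22 × 21 × 20 = 4887960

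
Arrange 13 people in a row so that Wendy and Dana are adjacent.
Treat as block: (13-1)! × 2! = 479001600 × 2 = 958003200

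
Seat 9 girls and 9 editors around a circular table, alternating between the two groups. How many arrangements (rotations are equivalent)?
Fix one of the girls: (9-1)! ways for the remaining girls, × 9! ways for the editors = 40320 × 362880 = 14631321600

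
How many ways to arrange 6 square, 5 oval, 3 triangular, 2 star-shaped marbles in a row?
16! / (6! × 5! × 3! × 2!) = 20180160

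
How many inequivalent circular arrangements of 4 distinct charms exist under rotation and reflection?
(4-1)!/2 = 6/2 = 3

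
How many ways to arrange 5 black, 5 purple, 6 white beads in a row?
16! / (5! × 5! × 6!) = 2018016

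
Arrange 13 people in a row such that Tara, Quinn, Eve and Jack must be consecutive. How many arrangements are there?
Treat the 4 as one block: (13-4+1)! × 4! = 3628800 × 24 = 87091200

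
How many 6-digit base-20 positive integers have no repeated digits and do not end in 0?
Last digit: 19 nonzero choices. First digit: 18 (nonzero, ≠last). Middle 4: P(18,4) = 73440. Total = 25116480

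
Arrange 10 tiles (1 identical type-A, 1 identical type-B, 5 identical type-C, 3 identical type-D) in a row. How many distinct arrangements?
10! / (1! × 1! × 5! × 3!) = 5040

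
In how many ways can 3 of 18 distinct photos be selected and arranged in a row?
P(18,3) = 18!/(18-3)! = 4896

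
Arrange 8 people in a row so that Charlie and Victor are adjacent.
Treat as block: (8-1)! × 2! = 5040 × 2 = 10080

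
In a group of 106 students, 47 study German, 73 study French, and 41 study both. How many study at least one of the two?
|A∪B| = |A| + |B| - |A∩B| = 47 + 73 - 41 = 79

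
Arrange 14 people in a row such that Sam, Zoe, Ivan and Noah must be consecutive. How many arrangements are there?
Treat the 4 as one block: (14-4+1)! × 4! = 39916800 × 24 = 958003200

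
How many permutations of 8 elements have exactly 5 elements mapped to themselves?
Choose the 5 fixed points C(8,5) = 56, derange the rest: !3 = Σ_{j=0}^{3} (-1)^j·3!/j! = 6 - 6 + 3 - 1 = 2. Product = 56 × 2 = 112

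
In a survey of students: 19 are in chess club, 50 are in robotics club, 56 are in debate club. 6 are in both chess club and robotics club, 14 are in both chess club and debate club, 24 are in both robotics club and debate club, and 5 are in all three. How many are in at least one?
|A∪B∪C| = 19+50+56-6-14-24+5 = 86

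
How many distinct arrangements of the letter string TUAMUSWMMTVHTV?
14! / (2! × 3! × 1! × 2! × 1! × 1! × 3! × 1!) = 605404800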